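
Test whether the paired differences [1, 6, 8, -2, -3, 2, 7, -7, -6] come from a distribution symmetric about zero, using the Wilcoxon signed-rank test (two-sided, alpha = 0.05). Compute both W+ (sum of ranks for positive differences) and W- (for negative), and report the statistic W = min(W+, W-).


Step 1: Drop any zero differences (none here) and take |d_i|.
|d| = [1, 6, 8, 2, 3, 2, 7, 7, 6]
Step 2: Midrank |d_i| (ties get averaged ranks).
ranks: |1|->1, |6|->5.5, |8|->9, |2|->2.5, |3|->4, |2|->2.5, |7|->7.5, |7|->7.5, |6|->5.5
Step 3: Attach original signs; sum ranks with positive sign and with negative sign.
W+ = 1 + 5.5 + 9 + 2.5 + 7.5 = 25.5
W- = 2.5 + 4 + 7.5 + 5.5 = 19.5
(Check: W+ + W- = 45 should equal n(n+1)/2 = 45.)
Step 4: Test statistic W = min(W+, W-) = 19.5.
Step 5: Ties in |d|, so use the tie-corrected normal approximation.
        E[W] = n(n+1)/4 = 9*10/4 = 22.5.
        Tie groups: |d|=2 (t=2), |d|=6 (t=2), |d|=7 (t=2); sum(t^3 - t) = 18.
        Var[W] = n(n+1)(2n+1)/24 - sum(t^3-t)/48 = 1710/24 - 18/48 = 70.875.
        z = (W - E[W]) / sqrt(Var[W]) = (19.5 - 22.5) / 8.4187 = -0.3563.
        Two-sided p = 2*Phi(z) = 0.721580.
Step 6: alpha = 0.05. fail to reject H0.

W+ = 25.5, W- = 19.5, W = min = 19.5, p = 0.721580, fail to reject H0.


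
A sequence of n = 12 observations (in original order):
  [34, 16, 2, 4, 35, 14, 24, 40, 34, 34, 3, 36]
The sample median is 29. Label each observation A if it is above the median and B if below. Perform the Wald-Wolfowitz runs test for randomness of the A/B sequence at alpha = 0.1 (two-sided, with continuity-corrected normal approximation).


Step 1: Compute median = 29; label A = above, B = below.
Labels in order: ABBBABBAAABA  (n_A = 6, n_B = 6)
Step 2: Count runs R = 7.
Step 3: Under H0 (random ordering), E[R] = 2*n_A*n_B/(n_A+n_B) + 1 = 2*6*6/12 + 1 = 7.0000.
        Var[R] = 2*n_A*n_B*(2*n_A*n_B - n_A - n_B) / ((n_A+n_B)^2 * (n_A+n_B-1)) = 4320/1584 = 2.7273.
        SD[R] = 1.6514.
Step 4: R = E[R], so z = 0 with no continuity correction.
Step 5: Two-sided p-value via normal approximation = 2*(1 - Phi(|z|)) = 1.000000.
Step 6: alpha = 0.1. fail to reject H0.

R = 7, z = 0.0000, p = 1.000000, fail to reject H0.


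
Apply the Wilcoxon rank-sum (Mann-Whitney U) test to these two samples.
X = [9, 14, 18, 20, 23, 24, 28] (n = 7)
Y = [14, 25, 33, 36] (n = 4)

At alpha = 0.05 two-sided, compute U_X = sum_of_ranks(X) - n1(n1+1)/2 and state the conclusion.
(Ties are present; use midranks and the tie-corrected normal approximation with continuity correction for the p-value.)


Step 1: Combine and sort all 11 observations; assign midranks.
sorted (value, group): (9,X), (14,X), (14,Y), (18,X), (20,X), (23,X), (24,X), (25,Y), (28,X), (33,Y), (36,Y)
ranks: 9->1, 14->2.5, 14->2.5, 18->4, 20->5, 23->6, 24->7, 25->8, 28->9, 33->10, 36->11
Step 2: Rank sum for X: R1 = 1 + 2.5 + 4 + 5 + 6 + 7 + 9 = 34.5.
Step 3: U_X = R1 - n1(n1+1)/2 = 34.5 - 7*8/2 = 34.5 - 28 = 6.5.
       U_Y = n1*n2 - U_X = 28 - 6.5 = 21.5.
Step 4: Ties are present, so use the tie-corrected normal approximation (with continuity correction) for the p-value.
Step 5: p-value = 0.184875; compare to alpha = 0.05. fail to reject H0.

U_X = 6.5, p = 0.184875, fail to reject H0 at alpha = 0.05.


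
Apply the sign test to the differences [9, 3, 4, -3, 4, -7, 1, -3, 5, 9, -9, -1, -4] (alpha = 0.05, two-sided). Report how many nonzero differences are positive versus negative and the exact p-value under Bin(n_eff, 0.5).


Step 1: Discard zero differences. Original n = 13; n_eff = number of nonzero differences = 13.
Nonzero differences (with sign): +9, +3, +4, -3, +4, -7, +1, -3, +5, +9, -9, -1, -4
Step 2: Count signs: positive = 7, negative = 6.
Step 3: Under H0: P(positive) = 0.5, so the number of positives S ~ Bin(13, 0.5).
Step 4: Two-sided exact p-value = sum of Bin(13,0.5) probabilities at or below the observed probability = 1.000000.
Step 5: alpha = 0.05. fail to reject H0.

n_eff = 13, pos = 7, neg = 6, p = 1.000000, fail to reject H0.


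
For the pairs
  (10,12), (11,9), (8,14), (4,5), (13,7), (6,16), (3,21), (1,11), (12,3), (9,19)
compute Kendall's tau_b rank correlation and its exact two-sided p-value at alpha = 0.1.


Step 1: Enumerate the 45 unordered pairs (i,j) with i<j and classify each by sign(x_j-x_i) * sign(y_j-y_i).
  (1,2):dx=+1,dy=-3->D; (1,3):dx=-2,dy=+2->D; (1,4):dx=-6,dy=-7->C; (1,5):dx=+3,dy=-5->D
  (1,6):dx=-4,dy=+4->D; (1,7):dx=-7,dy=+9->D; (1,8):dx=-9,dy=-1->C; (1,9):dx=+2,dy=-9->D
  (1,10):dx=-1,dy=+7->D; (2,3):dx=-3,dy=+5->D; (2,4):dx=-7,dy=-4->C; (2,5):dx=+2,dy=-2->D
  (2,6):dx=-5,dy=+7->D; (2,7):dx=-8,dy=+12->D; (2,8):dx=-10,dy=+2->D; (2,9):dx=+1,dy=-6->D
  (2,10):dx=-2,dy=+10->D; (3,4):dx=-4,dy=-9->C; (3,5):dx=+5,dy=-7->D; (3,6):dx=-2,dy=+2->D
  (3,7):dx=-5,dy=+7->D; (3,8):dx=-7,dy=-3->C; (3,9):dx=+4,dy=-11->D; (3,10):dx=+1,dy=+5->C
  (4,5):dx=+9,dy=+2->C; (4,6):dx=+2,dy=+11->C; (4,7):dx=-1,dy=+16->D; (4,8):dx=-3,dy=+6->D
  (4,9):dx=+8,dy=-2->D; (4,10):dx=+5,dy=+14->C; (5,6):dx=-7,dy=+9->D; (5,7):dx=-10,dy=+14->D
  (5,8):dx=-12,dy=+4->D; (5,9):dx=-1,dy=-4->C; (5,10):dx=-4,dy=+12->D; (6,7):dx=-3,dy=+5->D
  (6,8):dx=-5,dy=-5->C; (6,9):dx=+6,dy=-13->D; (6,10):dx=+3,dy=+3->C; (7,8):dx=-2,dy=-10->C
  (7,9):dx=+9,dy=-18->D; (7,10):dx=+6,dy=-2->D; (8,9):dx=+11,dy=-8->D; (8,10):dx=+8,dy=+8->C
  (9,10):dx=-3,dy=+16->D
Step 2: C = 14, D = 31, total pairs = 45.
Step 3: tau = (C - D)/(n(n-1)/2) = (14 - 31)/45 = -0.377778.
Step 4: Exact two-sided p-value (enumerate n! = 3628800 permutations of y under H0): p = 0.155742.
Step 5: alpha = 0.1. fail to reject H0.

tau_b = -0.3778 (C=14, D=31), p = 0.155742, fail to reject H0.


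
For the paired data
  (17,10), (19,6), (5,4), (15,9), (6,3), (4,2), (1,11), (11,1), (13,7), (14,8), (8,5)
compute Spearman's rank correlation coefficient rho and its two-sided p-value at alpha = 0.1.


Step 1: Rank x and y separately (midranks; no ties here).
rank(x): 17->10, 19->11, 5->3, 15->9, 6->4, 4->2, 1->1, 11->6, 13->7, 14->8, 8->5
rank(y): 10->10, 6->6, 4->4, 9->9, 3->3, 2->2, 11->11, 1->1, 7->7, 8->8, 5->5
Step 2: d_i = R_x(i) - R_y(i); compute d_i^2.
  (10-10)^2=0, (11-6)^2=25, (3-4)^2=1, (9-9)^2=0, (4-3)^2=1, (2-2)^2=0, (1-11)^2=100, (6-1)^2=25, (7-7)^2=0, (8-8)^2=0, (5-5)^2=0
sum(d^2) = 152.
Step 3: rho = 1 - 6*152 / (11*(11^2 - 1)) = 1 - 912/1320 = 0.309091.
Step 4: Under H0, t = rho * sqrt((n-2)/(1-rho^2)) = 0.9750 ~ t(9).
Step 5: Two-sided p-value from the t-distribution with 9 df = 0.355028.
Step 6: alpha = 0.1. fail to reject H0.

rho = 0.3091, p = 0.355028, fail to reject H0 at alpha = 0.1.


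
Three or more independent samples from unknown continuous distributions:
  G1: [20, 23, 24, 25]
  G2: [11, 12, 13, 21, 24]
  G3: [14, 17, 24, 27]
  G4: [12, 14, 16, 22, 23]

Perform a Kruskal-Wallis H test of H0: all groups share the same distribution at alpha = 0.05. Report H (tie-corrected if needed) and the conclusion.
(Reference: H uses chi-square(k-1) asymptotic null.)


Step 1: Combine all N = 18 observations and assign midranks.
sorted (value, group, rank): (11,G2,1), (12,G2,2.5), (12,G4,2.5), (13,G2,4), (14,G3,5.5), (14,G4,5.5), (16,G4,7), (17,G3,8), (20,G1,9), (21,G2,10), (22,G4,11), (23,G1,12.5), (23,G4,12.5), (24,G1,15), (24,G2,15), (24,G3,15), (25,G1,17), (27,G3,18)
Step 2: Sum ranks within each group.
R_1 = 53.5 (n_1 = 4)
R_2 = 32.5 (n_2 = 5)
R_3 = 46.5 (n_3 = 4)
R_4 = 38.5 (n_4 = 5)
Step 3: H = 12/(N(N+1)) * sum(R_i^2/n_i) - 3(N+1)
     = 12/(18*19) * (53.5^2/4 + 32.5^2/5 + 46.5^2/4 + 38.5^2/5) - 3*19
     = 0.035088 * 1763.83 - 57
     = 4.888596.
Step 4: Ties present; correction factor C = 1 - 42/(18^3 - 18) = 0.992776. Corrected H = 4.888596 / 0.992776 = 4.924168.
Step 5: Under H0, H ~ chi^2(3); p-value = 0.177435.
Step 6: alpha = 0.05. fail to reject H0.

H = 4.9242, df = 3, p = 0.177435, fail to reject H0.


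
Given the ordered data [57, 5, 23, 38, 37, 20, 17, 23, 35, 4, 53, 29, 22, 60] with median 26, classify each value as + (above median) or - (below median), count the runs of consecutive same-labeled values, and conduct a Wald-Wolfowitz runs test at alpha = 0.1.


Step 1: Compute median = 26; label A = above, B = below.
Labels in order: ABBAABBBABAABA  (n_A = 7, n_B = 7)
Step 2: Count runs R = 9.
Step 3: Under H0 (random ordering), E[R] = 2*n_A*n_B/(n_A+n_B) + 1 = 2*7*7/14 + 1 = 8.0000.
        Var[R] = 2*n_A*n_B*(2*n_A*n_B - n_A - n_B) / ((n_A+n_B)^2 * (n_A+n_B-1)) = 8232/2548 = 3.2308.
        SD[R] = 1.7974.
Step 4: Continuity-corrected z = (R - 0.5 - E[R]) / SD[R] = (9 - 0.5 - 8.0000) / 1.7974 = 0.2782.
Step 5: Two-sided p-value via normal approximation = 2*(1 - Phi(|z|)) = 0.780879.
Step 6: alpha = 0.1. fail to reject H0.

R = 9, z = 0.2782, p = 0.780879, fail to reject H0.


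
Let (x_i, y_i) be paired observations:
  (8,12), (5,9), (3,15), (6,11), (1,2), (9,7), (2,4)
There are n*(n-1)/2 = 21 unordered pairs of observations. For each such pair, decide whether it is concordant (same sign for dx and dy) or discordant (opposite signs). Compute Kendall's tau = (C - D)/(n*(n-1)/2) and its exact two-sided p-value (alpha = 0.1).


Step 1: Enumerate the 21 unordered pairs (i,j) with i<j and classify each by sign(x_j-x_i) * sign(y_j-y_i).
  (1,2):dx=-3,dy=-3->C; (1,3):dx=-5,dy=+3->D; (1,4):dx=-2,dy=-1->C; (1,5):dx=-7,dy=-10->C
  (1,6):dx=+1,dy=-5->D; (1,7):dx=-6,dy=-8->C; (2,3):dx=-2,dy=+6->D; (2,4):dx=+1,dy=+2->C
  (2,5):dx=-4,dy=-7->C; (2,6):dx=+4,dy=-2->D; (2,7):dx=-3,dy=-5->C; (3,4):dx=+3,dy=-4->D
  (3,5):dx=-2,dy=-13->C; (3,6):dx=+6,dy=-8->D; (3,7):dx=-1,dy=-11->C; (4,5):dx=-5,dy=-9->C
  (4,6):dx=+3,dy=-4->D; (4,7):dx=-4,dy=-7->C; (5,6):dx=+8,dy=+5->C; (5,7):dx=+1,dy=+2->C
  (6,7):dx=-7,dy=-3->C
Step 2: C = 14, D = 7, total pairs = 21.
Step 3: tau = (C - D)/(n(n-1)/2) = (14 - 7)/21 = 0.333333.
Step 4: Exact two-sided p-value (enumerate n! = 5040 permutations of y under H0): p = 0.381349.
Step 5: alpha = 0.1. fail to reject H0.

tau_b = 0.3333 (C=14, D=7), p = 0.381349, fail to reject H0.


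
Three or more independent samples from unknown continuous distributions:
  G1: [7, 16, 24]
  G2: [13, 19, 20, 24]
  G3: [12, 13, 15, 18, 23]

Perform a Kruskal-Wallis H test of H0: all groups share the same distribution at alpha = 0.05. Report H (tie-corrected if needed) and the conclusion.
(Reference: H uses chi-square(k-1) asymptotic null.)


Step 1: Combine all N = 12 observations and assign midranks.
sorted (value, group, rank): (7,G1,1), (12,G3,2), (13,G2,3.5), (13,G3,3.5), (15,G3,5), (16,G1,6), (18,G3,7), (19,G2,8), (20,G2,9), (23,G3,10), (24,G1,11.5), (24,G2,11.5)
Step 2: Sum ranks within each group.
R_1 = 18.5 (n_1 = 3)
R_2 = 32 (n_2 = 4)
R_3 = 27.5 (n_3 = 5)
Step 3: H = 12/(N(N+1)) * sum(R_i^2/n_i) - 3(N+1)
     = 12/(12*13) * (18.5^2/3 + 32^2/4 + 27.5^2/5) - 3*13
     = 0.076923 * 521.333 - 39
     = 1.102564.
Step 4: Ties present; correction factor C = 1 - 12/(12^3 - 12) = 0.993007. Corrected H = 1.102564 / 0.993007 = 1.110329.
Step 5: Under H0, H ~ chi^2(2); p-value = 0.573978.
Step 6: alpha = 0.05. fail to reject H0.

H = 1.1103, df = 2, p = 0.573978, fail to reject H0.


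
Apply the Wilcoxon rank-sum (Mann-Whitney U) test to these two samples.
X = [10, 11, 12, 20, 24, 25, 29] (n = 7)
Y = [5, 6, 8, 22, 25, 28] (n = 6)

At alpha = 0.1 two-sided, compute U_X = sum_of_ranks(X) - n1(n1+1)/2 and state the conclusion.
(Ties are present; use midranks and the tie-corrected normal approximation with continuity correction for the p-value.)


Step 1: Combine and sort all 13 observations; assign midranks.
sorted (value, group): (5,Y), (6,Y), (8,Y), (10,X), (11,X), (12,X), (20,X), (22,Y), (24,X), (25,X), (25,Y), (28,Y), (29,X)
ranks: 5->1, 6->2, 8->3, 10->4, 11->5, 12->6, 20->7, 22->8, 24->9, 25->10.5, 25->10.5, 28->12, 29->13
Step 2: Rank sum for X: R1 = 4 + 5 + 6 + 7 + 9 + 10.5 + 13 = 54.5.
Step 3: U_X = R1 - n1(n1+1)/2 = 54.5 - 7*8/2 = 54.5 - 28 = 26.5.
       U_Y = n1*n2 - U_X = 42 - 26.5 = 15.5.
Step 4: Ties are present, so use the tie-corrected normal approximation (with continuity correction) for the p-value.
Step 5: p-value = 0.474443; compare to alpha = 0.1. fail to reject H0.

U_X = 26.5, p = 0.474443, fail to reject H0 at alpha = 0.1.


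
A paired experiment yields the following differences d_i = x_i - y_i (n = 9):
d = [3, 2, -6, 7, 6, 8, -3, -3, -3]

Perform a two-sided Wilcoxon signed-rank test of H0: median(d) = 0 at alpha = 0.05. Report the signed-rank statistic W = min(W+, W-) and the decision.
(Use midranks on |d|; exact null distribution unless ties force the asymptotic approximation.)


Step 1: Drop any zero differences (none here) and take |d_i|.
|d| = [3, 2, 6, 7, 6, 8, 3, 3, 3]
Step 2: Midrank |d_i| (ties get averaged ranks).
ranks: |3|->3.5, |2|->1, |6|->6.5, |7|->8, |6|->6.5, |8|->9, |3|->3.5, |3|->3.5, |3|->3.5
Step 3: Attach original signs; sum ranks with positive sign and with negative sign.
W+ = 3.5 + 1 + 8 + 6.5 + 9 = 28
W- = 6.5 + 3.5 + 3.5 + 3.5 = 17
(Check: W+ + W- = 45 should equal n(n+1)/2 = 45.)
Step 4: Test statistic W = min(W+, W-) = 17.
Step 5: Ties in |d|, so use the tie-corrected normal approximation.
        E[W] = n(n+1)/4 = 9*10/4 = 22.5.
        Tie groups: |d|=3 (t=4), |d|=6 (t=2); sum(t^3 - t) = 66.
        Var[W] = n(n+1)(2n+1)/24 - sum(t^3-t)/48 = 1710/24 - 66/48 = 69.875.
        z = (W - E[W]) / sqrt(Var[W]) = (17 - 22.5) / 8.3591 = -0.6580.
        Two-sided p = 2*Phi(z) = 0.510562.
Step 6: alpha = 0.05. fail to reject H0.

W+ = 28, W- = 17, W = min = 17, p = 0.510562, fail to reject H0.


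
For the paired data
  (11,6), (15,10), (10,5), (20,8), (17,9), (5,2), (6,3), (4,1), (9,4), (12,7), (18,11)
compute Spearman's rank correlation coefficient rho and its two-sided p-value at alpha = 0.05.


Step 1: Rank x and y separately (midranks; no ties here).
rank(x): 11->6, 15->8, 10->5, 20->11, 17->9, 5->2, 6->3, 4->1, 9->4, 12->7, 18->10
rank(y): 6->6, 10->10, 5->5, 8->8, 9->9, 2->2, 3->3, 1->1, 4->4, 7->7, 11->11
Step 2: d_i = R_x(i) - R_y(i); compute d_i^2.
  (6-6)^2=0, (8-10)^2=4, (5-5)^2=0, (11-8)^2=9, (9-9)^2=0, (2-2)^2=0, (3-3)^2=0, (1-1)^2=0, (4-4)^2=0, (7-7)^2=0, (10-11)^2=1
sum(d^2) = 14.
Step 3: rho = 1 - 6*14 / (11*(11^2 - 1)) = 1 - 84/1320 = 0.936364.
Step 4: Under H0, t = rho * sqrt((n-2)/(1-rho^2)) = 8.0024 ~ t(9).
Step 5: Two-sided p-value from the t-distribution with 9 df = 0.000022.
Step 6: alpha = 0.05. reject H0.

rho = 0.9364, p = 0.000022, reject H0 at alpha = 0.05.


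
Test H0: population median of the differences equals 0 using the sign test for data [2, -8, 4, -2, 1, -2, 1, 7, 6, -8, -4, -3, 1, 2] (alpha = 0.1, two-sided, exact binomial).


Step 1: Discard zero differences. Original n = 14; n_eff = number of nonzero differences = 14.
Nonzero differences (with sign): +2, -8, +4, -2, +1, -2, +1, +7, +6, -8, -4, -3, +1, +2
Step 2: Count signs: positive = 8, negative = 6.
Step 3: Under H0: P(positive) = 0.5, so the number of positives S ~ Bin(14, 0.5).
Step 4: Two-sided exact p-value = sum of Bin(14,0.5) probabilities at or below the observed probability = 0.790527.
Step 5: alpha = 0.1. fail to reject H0.

n_eff = 14, pos = 8, neg = 6, p = 0.790527, fail to reject H0.


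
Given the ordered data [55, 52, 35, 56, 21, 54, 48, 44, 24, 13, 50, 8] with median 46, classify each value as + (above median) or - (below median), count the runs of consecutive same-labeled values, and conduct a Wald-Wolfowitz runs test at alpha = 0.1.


Step 1: Compute median = 46; label A = above, B = below.
Labels in order: AABABAABBBAB  (n_A = 6, n_B = 6)
Step 2: Count runs R = 8.
Step 3: Under H0 (random ordering), E[R] = 2*n_A*n_B/(n_A+n_B) + 1 = 2*6*6/12 + 1 = 7.0000.
        Var[R] = 2*n_A*n_B*(2*n_A*n_B - n_A - n_B) / ((n_A+n_B)^2 * (n_A+n_B-1)) = 4320/1584 = 2.7273.
        SD[R] = 1.6514.
Step 4: Continuity-corrected z = (R - 0.5 - E[R]) / SD[R] = (8 - 0.5 - 7.0000) / 1.6514 = 0.3028.
Step 5: Two-sided p-value via normal approximation = 2*(1 - Phi(|z|)) = 0.762069.
Step 6: alpha = 0.1. fail to reject H0.

R = 8, z = 0.3028, p = 0.762069, fail to reject H0.


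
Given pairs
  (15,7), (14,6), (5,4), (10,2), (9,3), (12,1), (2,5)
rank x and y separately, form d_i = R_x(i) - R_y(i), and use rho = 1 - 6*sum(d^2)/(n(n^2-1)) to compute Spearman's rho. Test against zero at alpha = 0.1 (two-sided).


Step 1: Rank x and y separately (midranks; no ties here).
rank(x): 15->7, 14->6, 5->2, 10->4, 9->3, 12->5, 2->1
rank(y): 7->7, 6->6, 4->4, 2->2, 3->3, 1->1, 5->5
Step 2: d_i = R_x(i) - R_y(i); compute d_i^2.
  (7-7)^2=0, (6-6)^2=0, (2-4)^2=4, (4-2)^2=4, (3-3)^2=0, (5-1)^2=16, (1-5)^2=16
sum(d^2) = 40.
Step 3: rho = 1 - 6*40 / (7*(7^2 - 1)) = 1 - 240/336 = 0.285714.
Step 4: Under H0, t = rho * sqrt((n-2)/(1-rho^2)) = 0.6667 ~ t(5).
Step 5: Two-sided p-value from the t-distribution with 5 df = 0.534509.
Step 6: alpha = 0.1. fail to reject H0.

rho = 0.2857, p = 0.534509, fail to reject H0 at alpha = 0.1.


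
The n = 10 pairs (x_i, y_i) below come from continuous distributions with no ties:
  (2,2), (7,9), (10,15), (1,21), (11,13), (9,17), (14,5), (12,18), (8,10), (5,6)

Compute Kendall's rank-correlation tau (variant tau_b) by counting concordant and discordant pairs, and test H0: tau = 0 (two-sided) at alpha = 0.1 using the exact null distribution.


Step 1: Enumerate the 45 unordered pairs (i,j) with i<j and classify each by sign(x_j-x_i) * sign(y_j-y_i).
  (1,2):dx=+5,dy=+7->C; (1,3):dx=+8,dy=+13->C; (1,4):dx=-1,dy=+19->D; (1,5):dx=+9,dy=+11->C
  (1,6):dx=+7,dy=+15->C; (1,7):dx=+12,dy=+3->C; (1,8):dx=+10,dy=+16->C; (1,9):dx=+6,dy=+8->C
  (1,10):dx=+3,dy=+4->C; (2,3):dx=+3,dy=+6->C; (2,4):dx=-6,dy=+12->D; (2,5):dx=+4,dy=+4->C
  (2,6):dx=+2,dy=+8->C; (2,7):dx=+7,dy=-4->D; (2,8):dx=+5,dy=+9->C; (2,9):dx=+1,dy=+1->C
  (2,10):dx=-2,dy=-3->C; (3,4):dx=-9,dy=+6->D; (3,5):dx=+1,dy=-2->D; (3,6):dx=-1,dy=+2->D
  (3,7):dx=+4,dy=-10->D; (3,8):dx=+2,dy=+3->C; (3,9):dx=-2,dy=-5->C; (3,10):dx=-5,dy=-9->C
  (4,5):dx=+10,dy=-8->D; (4,6):dx=+8,dy=-4->D; (4,7):dx=+13,dy=-16->D; (4,8):dx=+11,dy=-3->D
  (4,9):dx=+7,dy=-11->D; (4,10):dx=+4,dy=-15->D; (5,6):dx=-2,dy=+4->D; (5,7):dx=+3,dy=-8->D
  (5,8):dx=+1,dy=+5->C; (5,9):dx=-3,dy=-3->C; (5,10):dx=-6,dy=-7->C; (6,7):dx=+5,dy=-12->D
  (6,8):dx=+3,dy=+1->C; (6,9):dx=-1,dy=-7->C; (6,10):dx=-4,dy=-11->C; (7,8):dx=-2,dy=+13->D
  (7,9):dx=-6,dy=+5->D; (7,10):dx=-9,dy=+1->D; (8,9):dx=-4,dy=-8->C; (8,10):dx=-7,dy=-12->C
  (9,10):dx=-3,dy=-4->C
Step 2: C = 26, D = 19, total pairs = 45.
Step 3: tau = (C - D)/(n(n-1)/2) = (26 - 19)/45 = 0.155556.
Step 4: Exact two-sided p-value (enumerate n! = 3628800 permutations of y under H0): p = 0.600654.
Step 5: alpha = 0.1. fail to reject H0.

tau_b = 0.1556 (C=26, D=19), p = 0.600654, fail to reject H0.


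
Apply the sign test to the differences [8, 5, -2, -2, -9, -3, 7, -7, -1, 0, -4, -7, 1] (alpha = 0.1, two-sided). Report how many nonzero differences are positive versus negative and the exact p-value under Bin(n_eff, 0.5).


Step 1: Discard zero differences. Original n = 13; n_eff = number of nonzero differences = 12.
Nonzero differences (with sign): +8, +5, -2, -2, -9, -3, +7, -7, -1, -4, -7, +1
Step 2: Count signs: positive = 4, negative = 8.
Step 3: Under H0: P(positive) = 0.5, so the number of positives S ~ Bin(12, 0.5).
Step 4: Two-sided exact p-value = sum of Bin(12,0.5) probabilities at or below the observed probability = 0.387695.
Step 5: alpha = 0.1. fail to reject H0.

n_eff = 12, pos = 4, neg = 8, p = 0.387695, fail to reject H0.


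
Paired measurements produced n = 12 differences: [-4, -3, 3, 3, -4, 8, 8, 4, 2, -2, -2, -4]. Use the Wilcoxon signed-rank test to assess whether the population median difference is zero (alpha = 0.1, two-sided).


Step 1: Drop any zero differences (none here) and take |d_i|.
|d| = [4, 3, 3, 3, 4, 8, 8, 4, 2, 2, 2, 4]
Step 2: Midrank |d_i| (ties get averaged ranks).
ranks: |4|->8.5, |3|->5, |3|->5, |3|->5, |4|->8.5, |8|->11.5, |8|->11.5, |4|->8.5, |2|->2, |2|->2, |2|->2, |4|->8.5
Step 3: Attach original signs; sum ranks with positive sign and with negative sign.
W+ = 5 + 5 + 11.5 + 11.5 + 8.5 + 2 = 43.5
W- = 8.5 + 5 + 8.5 + 2 + 2 + 8.5 = 34.5
(Check: W+ + W- = 78 should equal n(n+1)/2 = 78.)
Step 4: Test statistic W = min(W+, W-) = 34.5.
Step 5: Ties in |d|, so use the tie-corrected normal approximation.
        E[W] = n(n+1)/4 = 12*13/4 = 39.
        Tie groups: |d|=2 (t=3), |d|=3 (t=3), |d|=4 (t=4), |d|=8 (t=2); sum(t^3 - t) = 114.
        Var[W] = n(n+1)(2n+1)/24 - sum(t^3-t)/48 = 3900/24 - 114/48 = 160.125.
        z = (W - E[W]) / sqrt(Var[W]) = (34.5 - 39) / 12.6541 = -0.3556.
        Two-sided p = 2*Phi(z) = 0.722127.
Step 6: alpha = 0.1. fail to reject H0.

W+ = 43.5, W- = 34.5, W = min = 34.5, p = 0.722127, fail to reject H0.


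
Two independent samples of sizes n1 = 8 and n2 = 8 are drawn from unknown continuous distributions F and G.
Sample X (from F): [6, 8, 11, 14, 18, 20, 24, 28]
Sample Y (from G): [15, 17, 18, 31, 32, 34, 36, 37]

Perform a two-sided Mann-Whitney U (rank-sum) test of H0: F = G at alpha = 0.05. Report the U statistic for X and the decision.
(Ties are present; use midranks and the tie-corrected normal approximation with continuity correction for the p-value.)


Step 1: Combine and sort all 16 observations; assign midranks.
sorted (value, group): (6,X), (8,X), (11,X), (14,X), (15,Y), (17,Y), (18,X), (18,Y), (20,X), (24,X), (28,X), (31,Y), (32,Y), (34,Y), (36,Y), (37,Y)
ranks: 6->1, 8->2, 11->3, 14->4, 15->5, 17->6, 18->7.5, 18->7.5, 20->9, 24->10, 28->11, 31->12, 32->13, 34->14, 36->15, 37->16
Step 2: Rank sum for X: R1 = 1 + 2 + 3 + 4 + 7.5 + 9 + 10 + 11 = 47.5.
Step 3: U_X = R1 - n1(n1+1)/2 = 47.5 - 8*9/2 = 47.5 - 36 = 11.5.
       U_Y = n1*n2 - U_X = 64 - 11.5 = 52.5.
Step 4: Ties are present, so use the tie-corrected normal approximation (with continuity correction) for the p-value.
Step 5: p-value = 0.035556; compare to alpha = 0.05. reject H0.

U_X = 11.5, p = 0.035556, reject H0 at alpha = 0.05.


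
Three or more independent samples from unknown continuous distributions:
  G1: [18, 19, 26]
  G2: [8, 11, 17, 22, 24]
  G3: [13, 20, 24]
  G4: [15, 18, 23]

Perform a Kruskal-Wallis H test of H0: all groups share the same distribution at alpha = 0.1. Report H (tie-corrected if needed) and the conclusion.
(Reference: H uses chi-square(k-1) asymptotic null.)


Step 1: Combine all N = 14 observations and assign midranks.
sorted (value, group, rank): (8,G2,1), (11,G2,2), (13,G3,3), (15,G4,4), (17,G2,5), (18,G1,6.5), (18,G4,6.5), (19,G1,8), (20,G3,9), (22,G2,10), (23,G4,11), (24,G2,12.5), (24,G3,12.5), (26,G1,14)
Step 2: Sum ranks within each group.
R_1 = 28.5 (n_1 = 3)
R_2 = 30.5 (n_2 = 5)
R_3 = 24.5 (n_3 = 3)
R_4 = 21.5 (n_4 = 3)
Step 3: H = 12/(N(N+1)) * sum(R_i^2/n_i) - 3(N+1)
     = 12/(14*15) * (28.5^2/3 + 30.5^2/5 + 24.5^2/3 + 21.5^2/3) - 3*15
     = 0.057143 * 810.967 - 45
     = 1.340952.
Step 4: Ties present; correction factor C = 1 - 12/(14^3 - 14) = 0.995604. Corrected H = 1.340952 / 0.995604 = 1.346873.
Step 5: Under H0, H ~ chi^2(3); p-value = 0.718034.
Step 6: alpha = 0.1. fail to reject H0.

H = 1.3469, df = 3, p = 0.718034, fail to reject H0.


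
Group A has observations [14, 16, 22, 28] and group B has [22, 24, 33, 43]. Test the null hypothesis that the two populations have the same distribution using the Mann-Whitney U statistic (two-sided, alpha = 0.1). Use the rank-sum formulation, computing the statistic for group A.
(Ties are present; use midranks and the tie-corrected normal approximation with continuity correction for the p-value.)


Step 1: Combine and sort all 8 observations; assign midranks.
sorted (value, group): (14,X), (16,X), (22,X), (22,Y), (24,Y), (28,X), (33,Y), (43,Y)
ranks: 14->1, 16->2, 22->3.5, 22->3.5, 24->5, 28->6, 33->7, 43->8
Step 2: Rank sum for X: R1 = 1 + 2 + 3.5 + 6 = 12.5.
Step 3: U_X = R1 - n1(n1+1)/2 = 12.5 - 4*5/2 = 12.5 - 10 = 2.5.
       U_Y = n1*n2 - U_X = 16 - 2.5 = 13.5.
Step 4: Ties are present, so use the tie-corrected normal approximation (with continuity correction) for the p-value.
Step 5: p-value = 0.146489; compare to alpha = 0.1. fail to reject H0.

U_X = 2.5, p = 0.146489, fail to reject H0 at alpha = 0.1.


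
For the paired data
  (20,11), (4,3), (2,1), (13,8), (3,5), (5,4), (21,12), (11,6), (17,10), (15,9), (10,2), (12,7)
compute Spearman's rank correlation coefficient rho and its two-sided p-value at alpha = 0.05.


Step 1: Rank x and y separately (midranks; no ties here).
rank(x): 20->11, 4->3, 2->1, 13->8, 3->2, 5->4, 21->12, 11->6, 17->10, 15->9, 10->5, 12->7
rank(y): 11->11, 3->3, 1->1, 8->8, 5->5, 4->4, 12->12, 6->6, 10->10, 9->9, 2->2, 7->7
Step 2: d_i = R_x(i) - R_y(i); compute d_i^2.
  (11-11)^2=0, (3-3)^2=0, (1-1)^2=0, (8-8)^2=0, (2-5)^2=9, (4-4)^2=0, (12-12)^2=0, (6-6)^2=0, (10-10)^2=0, (9-9)^2=0, (5-2)^2=9, (7-7)^2=0
sum(d^2) = 18.
Step 3: rho = 1 - 6*18 / (12*(12^2 - 1)) = 1 - 108/1716 = 0.937063.
Step 4: Under H0, t = rho * sqrt((n-2)/(1-rho^2)) = 8.4868 ~ t(10).
Step 5: Two-sided p-value from the t-distribution with 10 df = 0.000007.
Step 6: alpha = 0.05. reject H0.

rho = 0.9371, p = 0.000007, reject H0 at alpha = 0.05.


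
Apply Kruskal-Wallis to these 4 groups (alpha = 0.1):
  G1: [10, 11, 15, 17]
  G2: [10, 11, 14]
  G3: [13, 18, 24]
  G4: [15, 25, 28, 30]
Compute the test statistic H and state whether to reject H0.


Step 1: Combine all N = 14 observations and assign midranks.
sorted (value, group, rank): (10,G1,1.5), (10,G2,1.5), (11,G1,3.5), (11,G2,3.5), (13,G3,5), (14,G2,6), (15,G1,7.5), (15,G4,7.5), (17,G1,9), (18,G3,10), (24,G3,11), (25,G4,12), (28,G4,13), (30,G4,14)
Step 2: Sum ranks within each group.
R_1 = 21.5 (n_1 = 4)
R_2 = 11 (n_2 = 3)
R_3 = 26 (n_3 = 3)
R_4 = 46.5 (n_4 = 4)
Step 3: H = 12/(N(N+1)) * sum(R_i^2/n_i) - 3(N+1)
     = 12/(14*15) * (21.5^2/4 + 11^2/3 + 26^2/3 + 46.5^2/4) - 3*15
     = 0.057143 * 921.792 - 45
     = 7.673810.
Step 4: Ties present; correction factor C = 1 - 18/(14^3 - 14) = 0.993407. Corrected H = 7.673810 / 0.993407 = 7.724742.
Step 5: Under H0, H ~ chi^2(3); p-value = 0.052057.
Step 6: alpha = 0.1. reject H0.

H = 7.7247, df = 3, p = 0.052057, reject H0.


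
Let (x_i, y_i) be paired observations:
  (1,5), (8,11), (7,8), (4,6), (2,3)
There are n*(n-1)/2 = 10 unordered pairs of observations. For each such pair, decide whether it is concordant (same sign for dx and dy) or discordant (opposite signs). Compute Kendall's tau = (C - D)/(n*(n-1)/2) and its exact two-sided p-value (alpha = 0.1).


Step 1: Enumerate the 10 unordered pairs (i,j) with i<j and classify each by sign(x_j-x_i) * sign(y_j-y_i).
  (1,2):dx=+7,dy=+6->C; (1,3):dx=+6,dy=+3->C; (1,4):dx=+3,dy=+1->C; (1,5):dx=+1,dy=-2->D
  (2,3):dx=-1,dy=-3->C; (2,4):dx=-4,dy=-5->C; (2,5):dx=-6,dy=-8->C; (3,4):dx=-3,dy=-2->C
  (3,5):dx=-5,dy=-5->C; (4,5):dx=-2,dy=-3->C
Step 2: C = 9, D = 1, total pairs = 10.
Step 3: tau = (C - D)/(n(n-1)/2) = (9 - 1)/10 = 0.800000.
Step 4: Exact two-sided p-value (enumerate n! = 120 permutations of y under H0): p = 0.083333.
Step 5: alpha = 0.1. reject H0.

tau_b = 0.8000 (C=9, D=1), p = 0.083333, reject H0.


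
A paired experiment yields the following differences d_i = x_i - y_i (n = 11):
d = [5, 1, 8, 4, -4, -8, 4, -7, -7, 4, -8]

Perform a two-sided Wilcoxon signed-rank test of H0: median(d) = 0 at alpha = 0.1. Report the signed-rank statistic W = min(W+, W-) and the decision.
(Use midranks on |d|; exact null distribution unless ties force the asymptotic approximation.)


Step 1: Drop any zero differences (none here) and take |d_i|.
|d| = [5, 1, 8, 4, 4, 8, 4, 7, 7, 4, 8]
Step 2: Midrank |d_i| (ties get averaged ranks).
ranks: |5|->6, |1|->1, |8|->10, |4|->3.5, |4|->3.5, |8|->10, |4|->3.5, |7|->7.5, |7|->7.5, |4|->3.5, |8|->10
Step 3: Attach original signs; sum ranks with positive sign and with negative sign.
W+ = 6 + 1 + 10 + 3.5 + 3.5 + 3.5 = 27.5
W- = 3.5 + 10 + 7.5 + 7.5 + 10 = 38.5
(Check: W+ + W- = 66 should equal n(n+1)/2 = 66.)
Step 4: Test statistic W = min(W+, W-) = 27.5.
Step 5: Ties in |d|, so use the tie-corrected normal approximation.
        E[W] = n(n+1)/4 = 11*12/4 = 33.
        Tie groups: |d|=4 (t=4), |d|=7 (t=2), |d|=8 (t=3); sum(t^3 - t) = 90.
        Var[W] = n(n+1)(2n+1)/24 - sum(t^3-t)/48 = 3036/24 - 90/48 = 124.625.
        z = (W - E[W]) / sqrt(Var[W]) = (27.5 - 33) / 11.1636 = -0.4927.
        Two-sided p = 2*Phi(z) = 0.622243.
Step 6: alpha = 0.1. fail to reject H0.

W+ = 27.5, W- = 38.5, W = min = 27.5, p = 0.622243, fail to reject H0.


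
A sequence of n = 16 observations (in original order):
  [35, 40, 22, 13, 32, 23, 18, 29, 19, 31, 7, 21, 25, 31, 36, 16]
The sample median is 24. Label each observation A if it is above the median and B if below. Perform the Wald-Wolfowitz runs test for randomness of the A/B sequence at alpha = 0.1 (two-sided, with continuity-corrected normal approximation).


Step 1: Compute median = 24; label A = above, B = below.
Labels in order: AABBABBABABBAAAB  (n_A = 8, n_B = 8)
Step 2: Count runs R = 10.
Step 3: Under H0 (random ordering), E[R] = 2*n_A*n_B/(n_A+n_B) + 1 = 2*8*8/16 + 1 = 9.0000.
        Var[R] = 2*n_A*n_B*(2*n_A*n_B - n_A - n_B) / ((n_A+n_B)^2 * (n_A+n_B-1)) = 14336/3840 = 3.7333.
        SD[R] = 1.9322.
Step 4: Continuity-corrected z = (R - 0.5 - E[R]) / SD[R] = (10 - 0.5 - 9.0000) / 1.9322 = 0.2588.
Step 5: Two-sided p-value via normal approximation = 2*(1 - Phi(|z|)) = 0.795809.
Step 6: alpha = 0.1. fail to reject H0.

R = 10, z = 0.2588, p = 0.795809, fail to reject H0.


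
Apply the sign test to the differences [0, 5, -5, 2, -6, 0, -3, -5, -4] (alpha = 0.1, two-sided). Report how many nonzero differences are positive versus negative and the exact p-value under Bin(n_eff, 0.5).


Step 1: Discard zero differences. Original n = 9; n_eff = number of nonzero differences = 7.
Nonzero differences (with sign): +5, -5, +2, -6, -3, -5, -4
Step 2: Count signs: positive = 2, negative = 5.
Step 3: Under H0: P(positive) = 0.5, so the number of positives S ~ Bin(7, 0.5).
Step 4: Two-sided exact p-value = sum of Bin(7,0.5) probabilities at or below the observed probability = 0.453125.
Step 5: alpha = 0.1. fail to reject H0.

n_eff = 7, pos = 2, neg = 5, p = 0.453125, fail to reject H0.


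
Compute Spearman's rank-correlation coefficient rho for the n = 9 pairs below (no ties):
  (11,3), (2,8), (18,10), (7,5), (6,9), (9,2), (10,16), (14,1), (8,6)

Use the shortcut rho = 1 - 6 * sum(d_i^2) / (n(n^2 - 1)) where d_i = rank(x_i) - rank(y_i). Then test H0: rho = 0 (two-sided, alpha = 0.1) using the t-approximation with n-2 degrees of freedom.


Step 1: Rank x and y separately (midranks; no ties here).
rank(x): 11->7, 2->1, 18->9, 7->3, 6->2, 9->5, 10->6, 14->8, 8->4
rank(y): 3->3, 8->6, 10->8, 5->4, 9->7, 2->2, 16->9, 1->1, 6->5
Step 2: d_i = R_x(i) - R_y(i); compute d_i^2.
  (7-3)^2=16, (1-6)^2=25, (9-8)^2=1, (3-4)^2=1, (2-7)^2=25, (5-2)^2=9, (6-9)^2=9, (8-1)^2=49, (4-5)^2=1
sum(d^2) = 136.
Step 3: rho = 1 - 6*136 / (9*(9^2 - 1)) = 1 - 816/720 = -0.133333.
Step 4: Under H0, t = rho * sqrt((n-2)/(1-rho^2)) = -0.3559 ~ t(7).
Step 5: Two-sided p-value from the t-distribution with 7 df = 0.732368.
Step 6: alpha = 0.1. fail to reject H0.

rho = -0.1333, p = 0.732368, fail to reject H0 at alpha = 0.1.


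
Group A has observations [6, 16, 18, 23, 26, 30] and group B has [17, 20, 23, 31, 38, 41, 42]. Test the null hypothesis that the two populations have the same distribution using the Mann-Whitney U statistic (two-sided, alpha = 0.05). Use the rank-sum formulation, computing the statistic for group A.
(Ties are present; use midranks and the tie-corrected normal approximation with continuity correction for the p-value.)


Step 1: Combine and sort all 13 observations; assign midranks.
sorted (value, group): (6,X), (16,X), (17,Y), (18,X), (20,Y), (23,X), (23,Y), (26,X), (30,X), (31,Y), (38,Y), (41,Y), (42,Y)
ranks: 6->1, 16->2, 17->3, 18->4, 20->5, 23->6.5, 23->6.5, 26->8, 30->9, 31->10, 38->11, 41->12, 42->13
Step 2: Rank sum for X: R1 = 1 + 2 + 4 + 6.5 + 8 + 9 = 30.5.
Step 3: U_X = R1 - n1(n1+1)/2 = 30.5 - 6*7/2 = 30.5 - 21 = 9.5.
       U_Y = n1*n2 - U_X = 42 - 9.5 = 32.5.
Step 4: Ties are present, so use the tie-corrected normal approximation (with continuity correction) for the p-value.
Step 5: p-value = 0.115582; compare to alpha = 0.05. fail to reject H0.

U_X = 9.5, p = 0.115582, fail to reject H0 at alpha = 0.05.


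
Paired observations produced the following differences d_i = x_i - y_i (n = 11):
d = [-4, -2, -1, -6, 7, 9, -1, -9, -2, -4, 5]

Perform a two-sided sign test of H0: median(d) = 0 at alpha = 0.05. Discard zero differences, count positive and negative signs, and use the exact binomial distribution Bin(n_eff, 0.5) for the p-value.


Step 1: Discard zero differences. Original n = 11; n_eff = number of nonzero differences = 11.
Nonzero differences (with sign): -4, -2, -1, -6, +7, +9, -1, -9, -2, -4, +5
Step 2: Count signs: positive = 3, negative = 8.
Step 3: Under H0: P(positive) = 0.5, so the number of positives S ~ Bin(11, 0.5).
Step 4: Two-sided exact p-value = sum of Bin(11,0.5) probabilities at or below the observed probability = 0.226562.
Step 5: alpha = 0.05. fail to reject H0.

n_eff = 11, pos = 3, neg = 8, p = 0.226562, fail to reject H0.


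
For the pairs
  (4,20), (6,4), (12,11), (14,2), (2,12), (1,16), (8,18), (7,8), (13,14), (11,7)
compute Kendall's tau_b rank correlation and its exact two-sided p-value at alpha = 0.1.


Step 1: Enumerate the 45 unordered pairs (i,j) with i<j and classify each by sign(x_j-x_i) * sign(y_j-y_i).
  (1,2):dx=+2,dy=-16->D; (1,3):dx=+8,dy=-9->D; (1,4):dx=+10,dy=-18->D; (1,5):dx=-2,dy=-8->C
  (1,6):dx=-3,dy=-4->C; (1,7):dx=+4,dy=-2->D; (1,8):dx=+3,dy=-12->D; (1,9):dx=+9,dy=-6->D
  (1,10):dx=+7,dy=-13->D; (2,3):dx=+6,dy=+7->C; (2,4):dx=+8,dy=-2->D; (2,5):dx=-4,dy=+8->D
  (2,6):dx=-5,dy=+12->D; (2,7):dx=+2,dy=+14->C; (2,8):dx=+1,dy=+4->C; (2,9):dx=+7,dy=+10->C
  (2,10):dx=+5,dy=+3->C; (3,4):dx=+2,dy=-9->D; (3,5):dx=-10,dy=+1->D; (3,6):dx=-11,dy=+5->D
  (3,7):dx=-4,dy=+7->D; (3,8):dx=-5,dy=-3->C; (3,9):dx=+1,dy=+3->C; (3,10):dx=-1,dy=-4->C
  (4,5):dx=-12,dy=+10->D; (4,6):dx=-13,dy=+14->D; (4,7):dx=-6,dy=+16->D; (4,8):dx=-7,dy=+6->D
  (4,9):dx=-1,dy=+12->D; (4,10):dx=-3,dy=+5->D; (5,6):dx=-1,dy=+4->D; (5,7):dx=+6,dy=+6->C
  (5,8):dx=+5,dy=-4->D; (5,9):dx=+11,dy=+2->C; (5,10):dx=+9,dy=-5->D; (6,7):dx=+7,dy=+2->C
  (6,8):dx=+6,dy=-8->D; (6,9):dx=+12,dy=-2->D; (6,10):dx=+10,dy=-9->D; (7,8):dx=-1,dy=-10->C
  (7,9):dx=+5,dy=-4->D; (7,10):dx=+3,dy=-11->D; (8,9):dx=+6,dy=+6->C; (8,10):dx=+4,dy=-1->D
  (9,10):dx=-2,dy=-7->C
Step 2: C = 16, D = 29, total pairs = 45.
Step 3: tau = (C - D)/(n(n-1)/2) = (16 - 29)/45 = -0.288889.
Step 4: Exact two-sided p-value (enumerate n! = 3628800 permutations of y under H0): p = 0.291248.
Step 5: alpha = 0.1. fail to reject H0.

tau_b = -0.2889 (C=16, D=29), p = 0.291248, fail to reject H0.


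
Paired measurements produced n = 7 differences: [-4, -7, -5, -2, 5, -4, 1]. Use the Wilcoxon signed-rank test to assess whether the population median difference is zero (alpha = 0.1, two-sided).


Step 1: Drop any zero differences (none here) and take |d_i|.
|d| = [4, 7, 5, 2, 5, 4, 1]
Step 2: Midrank |d_i| (ties get averaged ranks).
ranks: |4|->3.5, |7|->7, |5|->5.5, |2|->2, |5|->5.5, |4|->3.5, |1|->1
Step 3: Attach original signs; sum ranks with positive sign and with negative sign.
W+ = 5.5 + 1 = 6.5
W- = 3.5 + 7 + 5.5 + 2 + 3.5 = 21.5
(Check: W+ + W- = 28 should equal n(n+1)/2 = 28.)
Step 4: Test statistic W = min(W+, W-) = 6.5.
Step 5: Ties in |d|, so use the tie-corrected normal approximation.
        E[W] = n(n+1)/4 = 7*8/4 = 14.
        Tie groups: |d|=4 (t=2), |d|=5 (t=2); sum(t^3 - t) = 12.
        Var[W] = n(n+1)(2n+1)/24 - sum(t^3-t)/48 = 840/24 - 12/48 = 34.75.
        z = (W - E[W]) / sqrt(Var[W]) = (6.5 - 14) / 5.8949 = -1.2723.
        Two-sided p = 2*Phi(z) = 0.203272.
Step 6: alpha = 0.1. fail to reject H0.

W+ = 6.5, W- = 21.5, W = min = 6.5, p = 0.203272, fail to reject H0.


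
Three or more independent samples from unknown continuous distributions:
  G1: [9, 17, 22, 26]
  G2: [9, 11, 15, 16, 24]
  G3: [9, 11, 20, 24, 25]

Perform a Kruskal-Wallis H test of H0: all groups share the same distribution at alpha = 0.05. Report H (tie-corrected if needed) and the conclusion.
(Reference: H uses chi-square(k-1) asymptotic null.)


Step 1: Combine all N = 14 observations and assign midranks.
sorted (value, group, rank): (9,G1,2), (9,G2,2), (9,G3,2), (11,G2,4.5), (11,G3,4.5), (15,G2,6), (16,G2,7), (17,G1,8), (20,G3,9), (22,G1,10), (24,G2,11.5), (24,G3,11.5), (25,G3,13), (26,G1,14)
Step 2: Sum ranks within each group.
R_1 = 34 (n_1 = 4)
R_2 = 31 (n_2 = 5)
R_3 = 40 (n_3 = 5)
Step 3: H = 12/(N(N+1)) * sum(R_i^2/n_i) - 3(N+1)
     = 12/(14*15) * (34^2/4 + 31^2/5 + 40^2/5) - 3*15
     = 0.057143 * 801.2 - 45
     = 0.782857.
Step 4: Ties present; correction factor C = 1 - 36/(14^3 - 14) = 0.986813. Corrected H = 0.782857 / 0.986813 = 0.793318.
Step 5: Under H0, H ~ chi^2(2); p-value = 0.672563.
Step 6: alpha = 0.05. fail to reject H0.

H = 0.7933, df = 2, p = 0.672563, fail to reject H0.


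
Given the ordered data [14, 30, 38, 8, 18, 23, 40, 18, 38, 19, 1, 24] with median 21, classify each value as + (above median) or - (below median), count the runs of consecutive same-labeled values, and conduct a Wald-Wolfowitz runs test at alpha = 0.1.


Step 1: Compute median = 21; label A = above, B = below.
Labels in order: BAABBAABABBA  (n_A = 6, n_B = 6)
Step 2: Count runs R = 8.
Step 3: Under H0 (random ordering), E[R] = 2*n_A*n_B/(n_A+n_B) + 1 = 2*6*6/12 + 1 = 7.0000.
        Var[R] = 2*n_A*n_B*(2*n_A*n_B - n_A - n_B) / ((n_A+n_B)^2 * (n_A+n_B-1)) = 4320/1584 = 2.7273.
        SD[R] = 1.6514.
Step 4: Continuity-corrected z = (R - 0.5 - E[R]) / SD[R] = (8 - 0.5 - 7.0000) / 1.6514 = 0.3028.
Step 5: Two-sided p-value via normal approximation = 2*(1 - Phi(|z|)) = 0.762069.
Step 6: alpha = 0.1. fail to reject H0.

R = 8, z = 0.3028, p = 0.762069, fail to reject H0.


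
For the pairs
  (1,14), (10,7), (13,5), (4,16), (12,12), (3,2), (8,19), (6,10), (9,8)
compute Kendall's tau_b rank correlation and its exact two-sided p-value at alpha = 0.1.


Step 1: Enumerate the 36 unordered pairs (i,j) with i<j and classify each by sign(x_j-x_i) * sign(y_j-y_i).
  (1,2):dx=+9,dy=-7->D; (1,3):dx=+12,dy=-9->D; (1,4):dx=+3,dy=+2->C; (1,5):dx=+11,dy=-2->D
  (1,6):dx=+2,dy=-12->D; (1,7):dx=+7,dy=+5->C; (1,8):dx=+5,dy=-4->D; (1,9):dx=+8,dy=-6->D
  (2,3):dx=+3,dy=-2->D; (2,4):dx=-6,dy=+9->D; (2,5):dx=+2,dy=+5->C; (2,6):dx=-7,dy=-5->C
  (2,7):dx=-2,dy=+12->D; (2,8):dx=-4,dy=+3->D; (2,9):dx=-1,dy=+1->D; (3,4):dx=-9,dy=+11->D
  (3,5):dx=-1,dy=+7->D; (3,6):dx=-10,dy=-3->C; (3,7):dx=-5,dy=+14->D; (3,8):dx=-7,dy=+5->D
  (3,9):dx=-4,dy=+3->D; (4,5):dx=+8,dy=-4->D; (4,6):dx=-1,dy=-14->C; (4,7):dx=+4,dy=+3->C
  (4,8):dx=+2,dy=-6->D; (4,9):dx=+5,dy=-8->D; (5,6):dx=-9,dy=-10->C; (5,7):dx=-4,dy=+7->D
  (5,8):dx=-6,dy=-2->C; (5,9):dx=-3,dy=-4->C; (6,7):dx=+5,dy=+17->C; (6,8):dx=+3,dy=+8->C
  (6,9):dx=+6,dy=+6->C; (7,8):dx=-2,dy=-9->C; (7,9):dx=+1,dy=-11->D; (8,9):dx=+3,dy=-2->D
Step 2: C = 14, D = 22, total pairs = 36.
Step 3: tau = (C - D)/(n(n-1)/2) = (14 - 22)/36 = -0.222222.
Step 4: Exact two-sided p-value (enumerate n! = 362880 permutations of y under H0): p = 0.476709.
Step 5: alpha = 0.1. fail to reject H0.

tau_b = -0.2222 (C=14, D=22), p = 0.476709, fail to reject H0.


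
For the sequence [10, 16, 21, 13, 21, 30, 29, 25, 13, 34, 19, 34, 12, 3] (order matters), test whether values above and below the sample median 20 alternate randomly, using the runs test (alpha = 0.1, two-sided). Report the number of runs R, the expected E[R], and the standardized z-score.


Step 1: Compute median = 20; label A = above, B = below.
Labels in order: BBABAAAABABABB  (n_A = 7, n_B = 7)
Step 2: Count runs R = 9.
Step 3: Under H0 (random ordering), E[R] = 2*n_A*n_B/(n_A+n_B) + 1 = 2*7*7/14 + 1 = 8.0000.
        Var[R] = 2*n_A*n_B*(2*n_A*n_B - n_A - n_B) / ((n_A+n_B)^2 * (n_A+n_B-1)) = 8232/2548 = 3.2308.
        SD[R] = 1.7974.
Step 4: Continuity-corrected z = (R - 0.5 - E[R]) / SD[R] = (9 - 0.5 - 8.0000) / 1.7974 = 0.2782.
Step 5: Two-sided p-value via normal approximation = 2*(1 - Phi(|z|)) = 0.780879.
Step 6: alpha = 0.1. fail to reject H0.

R = 9, z = 0.2782, p = 0.780879, fail to reject H0.


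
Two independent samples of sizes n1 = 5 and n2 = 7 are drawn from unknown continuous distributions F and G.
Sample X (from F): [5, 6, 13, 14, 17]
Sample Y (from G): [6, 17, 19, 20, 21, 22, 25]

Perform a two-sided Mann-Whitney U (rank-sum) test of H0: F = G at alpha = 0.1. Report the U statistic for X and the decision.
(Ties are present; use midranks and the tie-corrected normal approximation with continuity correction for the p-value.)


Step 1: Combine and sort all 12 observations; assign midranks.
sorted (value, group): (5,X), (6,X), (6,Y), (13,X), (14,X), (17,X), (17,Y), (19,Y), (20,Y), (21,Y), (22,Y), (25,Y)
ranks: 5->1, 6->2.5, 6->2.5, 13->4, 14->5, 17->6.5, 17->6.5, 19->8, 20->9, 21->10, 22->11, 25->12
Step 2: Rank sum for X: R1 = 1 + 2.5 + 4 + 5 + 6.5 = 19.
Step 3: U_X = R1 - n1(n1+1)/2 = 19 - 5*6/2 = 19 - 15 = 4.
       U_Y = n1*n2 - U_X = 35 - 4 = 31.
Step 4: Ties are present, so use the tie-corrected normal approximation (with continuity correction) for the p-value.
Step 5: p-value = 0.034123; compare to alpha = 0.1. reject H0.

U_X = 4, p = 0.034123, reject H0 at alpha = 0.1.
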